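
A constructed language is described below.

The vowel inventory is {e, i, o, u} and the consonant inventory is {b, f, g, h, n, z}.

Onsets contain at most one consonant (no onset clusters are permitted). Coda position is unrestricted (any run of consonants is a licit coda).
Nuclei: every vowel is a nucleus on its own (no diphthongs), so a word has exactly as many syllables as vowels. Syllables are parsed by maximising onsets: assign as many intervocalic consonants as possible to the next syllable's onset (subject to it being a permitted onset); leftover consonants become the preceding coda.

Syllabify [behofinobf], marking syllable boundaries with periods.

be.ho.fi.nobf

Vowels present: e, o, i, o; each is a nucleus, giving 4 syllables.
/e…o/ gap (V1→V2): /h/ → onset of the next syllable (single consonants are always licit onsets).
/o…i/ gap (V2→V3): just /f/ — single C goes to the following onset.
/i…o/ gap (V3→V4): /n/ is a single consonant, so it becomes the next onset.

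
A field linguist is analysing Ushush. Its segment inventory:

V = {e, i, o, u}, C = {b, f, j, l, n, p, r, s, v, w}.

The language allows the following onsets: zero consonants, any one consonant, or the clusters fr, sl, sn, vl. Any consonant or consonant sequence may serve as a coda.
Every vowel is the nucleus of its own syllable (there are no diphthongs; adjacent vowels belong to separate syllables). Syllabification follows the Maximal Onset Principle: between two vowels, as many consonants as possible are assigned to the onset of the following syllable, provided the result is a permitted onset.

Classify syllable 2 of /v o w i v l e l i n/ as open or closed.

open

Nuclei (vowels): o, i, e, i → 4 syllables.
V1 /o/ – V2 /i/: /w/ is a single consonant, so it becomes the next onset.
V2 /i/ – V3 /e/: /vl/ is a licit onset in full, so it all attaches to the next syllable.
V3 /e/ – V4 /i/: /l/ → onset of the next syllable (single consonants are always licit onsets).
Syllabification: vo.wi.vle.lin.
Syllable 2 is /wi/; it ends in its nucleus with no coda, so it is open.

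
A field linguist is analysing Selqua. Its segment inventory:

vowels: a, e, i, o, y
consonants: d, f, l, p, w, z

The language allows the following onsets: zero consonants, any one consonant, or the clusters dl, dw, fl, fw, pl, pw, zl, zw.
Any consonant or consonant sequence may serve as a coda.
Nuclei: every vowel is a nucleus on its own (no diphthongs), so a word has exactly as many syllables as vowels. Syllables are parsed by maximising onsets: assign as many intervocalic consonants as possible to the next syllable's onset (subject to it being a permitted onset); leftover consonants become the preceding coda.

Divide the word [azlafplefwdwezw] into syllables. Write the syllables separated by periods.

a.zlaf.plefw.dwezw

Nuclei (vowels): a, a, e, e → 4 syllables.
/a…a/ gap (V1→V2): cluster /zl/ — /zl/ is itself a permitted onset, so the whole cluster goes right; preceding coda = ∅.
/a…e/ gap (V2→V3): /fpl/ splits as /f/ + /pl/ (/pl/ is the longest suffix that is a licit onset).
/e…e/ gap (V3→V4): /fwdw/; trying suffixes from longest down, /dw/ is the first permitted one, so coda /fw/ | onset /dw/.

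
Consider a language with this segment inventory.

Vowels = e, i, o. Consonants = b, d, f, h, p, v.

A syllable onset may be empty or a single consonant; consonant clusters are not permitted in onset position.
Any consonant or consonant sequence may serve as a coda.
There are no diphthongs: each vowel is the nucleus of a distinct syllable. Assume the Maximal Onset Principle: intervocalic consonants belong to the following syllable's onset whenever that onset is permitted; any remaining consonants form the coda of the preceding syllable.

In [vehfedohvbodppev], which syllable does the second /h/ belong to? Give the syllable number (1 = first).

Nuclei (vowels): e, e, o, o, e → 5 syllables.
V1 /e/ – V2 /e/: /hf/ — longest licit onset from the right is /f/, leaving /h/ as coda.
V2 /e/ – V3 /o/: just /d/ — single C goes to the following onset.
V3 /o/ – V4 /o/: /hvb/; trying suffixes from longest down, /b/ is the first permitted one, so coda /hv/ | onset /b/.
V4 /o/ – V5 /e/: /dpp/ — longest licit onset from the right is /p/, leaving /dp/ as coda.
So the parse is veh.fe.dohv.bodp.pev.
The second /h/ is in the coda of syllable 3 (/dohv/).

3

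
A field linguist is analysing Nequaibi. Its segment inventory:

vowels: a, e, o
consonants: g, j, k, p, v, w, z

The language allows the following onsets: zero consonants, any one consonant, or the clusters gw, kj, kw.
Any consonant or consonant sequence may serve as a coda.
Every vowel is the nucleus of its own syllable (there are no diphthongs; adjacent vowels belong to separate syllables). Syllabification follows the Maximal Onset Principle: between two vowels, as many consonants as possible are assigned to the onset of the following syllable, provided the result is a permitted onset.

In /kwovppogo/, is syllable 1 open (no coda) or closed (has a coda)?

closed

Nuclei (vowels): o, o, o → 3 syllables.
σ1/σ2 boundary: /vpp/ splits as /vp/ + /p/ (/p/ is the longest suffix that is a licit onset).
σ2/σ3 boundary: /g/ is a single consonant, so it becomes the next onset.
Syllabification: kwovp.po.go.
Syllable 1 is /kwovp/ with coda /vp/, so it is closed.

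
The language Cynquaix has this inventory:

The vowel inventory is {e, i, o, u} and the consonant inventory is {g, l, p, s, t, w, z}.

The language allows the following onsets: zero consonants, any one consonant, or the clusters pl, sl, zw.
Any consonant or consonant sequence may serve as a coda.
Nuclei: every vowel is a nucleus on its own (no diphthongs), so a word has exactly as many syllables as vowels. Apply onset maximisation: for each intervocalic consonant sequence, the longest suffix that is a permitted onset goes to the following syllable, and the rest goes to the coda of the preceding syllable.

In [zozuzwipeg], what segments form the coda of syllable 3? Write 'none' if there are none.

Vowels present: o, u, i, e; each is a nucleus, giving 4 syllables.
V1 /o/ – V2 /u/: /z/ → onset of the next syllable (single consonants are always licit onsets).
V2 /u/ – V3 /i/: cluster /zw/ — /zw/ is itself a permitted onset, so the whole cluster goes right; preceding coda = ∅.
V3 /i/ – V4 /e/: /p/ → onset of the next syllable (single consonants are always licit onsets).
Result: zo.zu.zwi.peg.
Syllable 3 is /zwi/: onset /zw/, nucleus /i/, coda ∅.

none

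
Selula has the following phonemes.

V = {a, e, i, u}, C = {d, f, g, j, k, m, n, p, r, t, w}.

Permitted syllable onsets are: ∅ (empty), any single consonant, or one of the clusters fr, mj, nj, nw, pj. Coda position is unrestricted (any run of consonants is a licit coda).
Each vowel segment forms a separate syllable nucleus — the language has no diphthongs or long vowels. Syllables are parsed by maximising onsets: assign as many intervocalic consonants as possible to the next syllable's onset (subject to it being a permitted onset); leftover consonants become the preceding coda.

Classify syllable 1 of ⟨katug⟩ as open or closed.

Nuclei (vowels): a, u → 2 syllables.
Between /a/ (V1) and /u/ (V2): /t/ → onset of the next syllable (single consonants are always licit onsets).
So the parse is ka.tug.
Syllable 1 is /ka/; it ends in its nucleus with no coda, so it is open.

open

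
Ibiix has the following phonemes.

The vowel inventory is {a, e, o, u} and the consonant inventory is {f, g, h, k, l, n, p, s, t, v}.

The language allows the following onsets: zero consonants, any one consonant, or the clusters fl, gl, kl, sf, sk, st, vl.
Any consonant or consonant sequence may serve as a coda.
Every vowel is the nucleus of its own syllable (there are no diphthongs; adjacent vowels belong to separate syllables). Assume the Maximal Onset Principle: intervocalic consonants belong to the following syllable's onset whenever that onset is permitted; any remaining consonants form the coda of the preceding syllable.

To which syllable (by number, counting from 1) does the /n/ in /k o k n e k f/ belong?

Nuclei (vowels): o, e → 2 syllables.
Between /o/ (V1) and /e/ (V2): /kn/; trying suffixes from longest down, /n/ is the first permitted one, so coda /k/ | onset /n/.
Result: kok.nekf.
The /n/ is in the onset of syllable 2 (/nekf/).

2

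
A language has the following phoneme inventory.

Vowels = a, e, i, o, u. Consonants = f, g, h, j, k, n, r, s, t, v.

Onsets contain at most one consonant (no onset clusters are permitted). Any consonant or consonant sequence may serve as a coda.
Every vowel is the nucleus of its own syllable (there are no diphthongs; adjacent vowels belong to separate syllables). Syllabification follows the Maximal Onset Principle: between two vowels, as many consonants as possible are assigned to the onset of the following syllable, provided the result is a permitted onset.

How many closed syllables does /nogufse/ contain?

1

Nuclei (vowels): o, u, e → 3 syllables.
Between /o/ (V1) and /u/ (V2): just /g/ — single C goes to the following onset.
Between /u/ (V2) and /e/ (V3): /fs/ splits as /f/ + /s/ (/s/ is the longest suffix that is a licit onset).
So the parse is no.guf.se.
Classifying each syllable: /no/ (open), /guf/ (closed), /se/ (open).
Closed syllables: 1.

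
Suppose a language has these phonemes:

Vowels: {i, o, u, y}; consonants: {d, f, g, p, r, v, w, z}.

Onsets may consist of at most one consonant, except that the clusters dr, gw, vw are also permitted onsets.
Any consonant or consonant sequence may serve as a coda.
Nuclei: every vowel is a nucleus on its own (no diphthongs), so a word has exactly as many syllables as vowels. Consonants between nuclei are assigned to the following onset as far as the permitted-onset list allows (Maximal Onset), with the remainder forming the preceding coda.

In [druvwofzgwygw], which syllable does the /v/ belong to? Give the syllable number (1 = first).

Vowels present: u, o, y; each is a nucleus, giving 3 syllables.
V1 /u/ – V2 /o/: /vw/ is a licit onset in full, so it all attaches to the next syllable.
V2 /o/ – V3 /y/: /fzgw/ splits as /fz/ + /gw/ (/gw/ is the longest suffix that is a licit onset).
Putting it together: dru.vwofz.gwygw.
The /v/ is in the onset of syllable 2 (/vwofz/).

2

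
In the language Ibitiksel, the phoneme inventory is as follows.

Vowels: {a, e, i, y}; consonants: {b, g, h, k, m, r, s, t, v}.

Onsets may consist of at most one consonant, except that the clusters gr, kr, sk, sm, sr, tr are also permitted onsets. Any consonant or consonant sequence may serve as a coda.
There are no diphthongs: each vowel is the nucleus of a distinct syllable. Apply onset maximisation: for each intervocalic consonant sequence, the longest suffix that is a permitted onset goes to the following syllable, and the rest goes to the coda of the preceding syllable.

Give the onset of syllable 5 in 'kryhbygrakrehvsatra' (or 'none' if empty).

The vowels are y, y, a, e, a, a — 6 nuclei, so 6 syllables.
/y…y/ gap (V1→V2): /hb/ splits as /h/ + /b/ (/b/ is the longest suffix that is a licit onset).
/y…a/ gap (V2→V3): /gr/ is a licit onset in full, so it all attaches to the next syllable.
/a…e/ gap (V3→V4): /kr/ is a licit onset in full, so it all attaches to the next syllable.
/e…a/ gap (V4→V5): /hvs/; trying suffixes from longest down, /s/ is the first permitted one, so coda /hv/ | onset /s/.
/a…a/ gap (V5→V6): cluster /tr/ — /tr/ is itself a permitted onset, so the whole cluster goes right; preceding coda = ∅.
Syllabification: kryh.by.gra.krehv.sa.tra.
Syllable 5 is /sa/: onset /s/, nucleus /a/, coda ∅.

s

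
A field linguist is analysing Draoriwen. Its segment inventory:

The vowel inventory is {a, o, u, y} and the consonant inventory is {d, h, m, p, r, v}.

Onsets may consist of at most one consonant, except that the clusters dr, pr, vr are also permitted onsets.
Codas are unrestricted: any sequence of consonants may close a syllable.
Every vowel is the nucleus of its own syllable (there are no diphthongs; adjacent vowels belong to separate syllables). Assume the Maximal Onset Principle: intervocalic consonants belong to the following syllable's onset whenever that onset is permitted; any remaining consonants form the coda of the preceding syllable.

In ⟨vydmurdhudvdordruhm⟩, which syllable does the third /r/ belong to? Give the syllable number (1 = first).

Vowels present: y, u, u, o, u; each is a nucleus, giving 5 syllables.
Between /y/ (V1) and /u/ (V2): /dm/ splits as /d/ + /m/ (/m/ is the longest suffix that is a licit onset).
Between /u/ (V2) and /u/ (V3): /rdh/ splits as /rd/ + /h/ (/h/ is the longest suffix that is a licit onset).
Between /u/ (V3) and /o/ (V4): /dvd/ splits as /dv/ + /d/ (/d/ is the longest suffix that is a licit onset).
Between /o/ (V4) and /u/ (V5): /rdr/ — longest licit onset from the right is /dr/, leaving /r/ as coda.
So the parse is vyd.murd.hudv.dor.druhm.
The third /r/ is in the onset of syllable 5 (/druhm/).

5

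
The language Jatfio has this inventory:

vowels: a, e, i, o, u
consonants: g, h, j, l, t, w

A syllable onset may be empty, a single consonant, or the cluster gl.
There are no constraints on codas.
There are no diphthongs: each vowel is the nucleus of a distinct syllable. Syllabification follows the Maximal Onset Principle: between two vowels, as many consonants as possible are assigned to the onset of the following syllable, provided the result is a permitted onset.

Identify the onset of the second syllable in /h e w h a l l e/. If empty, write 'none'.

Nuclei (vowels): e, a, e → 3 syllables.
σ1/σ2 boundary: cluster /wh/ — the longest permitted-onset suffix is /h/; onset = /h/, preceding coda = /w/.
σ2/σ3 boundary: /ll/ — longest licit onset from the right is /l/, leaving /l/ as coda.
Syllabification: hew.hal.le.
Syllable 2 is /hal/: onset /h/, nucleus /a/, coda /l/.

h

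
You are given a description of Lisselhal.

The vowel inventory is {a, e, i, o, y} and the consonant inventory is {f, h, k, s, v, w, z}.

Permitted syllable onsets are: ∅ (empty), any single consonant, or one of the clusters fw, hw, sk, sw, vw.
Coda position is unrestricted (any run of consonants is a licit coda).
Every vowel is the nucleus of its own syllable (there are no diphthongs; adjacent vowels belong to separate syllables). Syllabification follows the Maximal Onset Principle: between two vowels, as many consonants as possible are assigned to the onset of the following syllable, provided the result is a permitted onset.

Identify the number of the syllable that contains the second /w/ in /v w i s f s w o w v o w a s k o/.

2

Nuclei (vowels): i, o, o, a, o → 5 syllables.
Between /i/ (V1) and /o/ (V2): /sfsw/ — longest licit onset from the right is /sw/, leaving /sf/ as coda.
Between /o/ (V2) and /o/ (V3): cluster /wv/ — the longest permitted-onset suffix is /v/; onset = /v/, preceding coda = /w/.
Between /o/ (V3) and /a/ (V4): /w/ is a single consonant, so it becomes the next onset.
Between /a/ (V4) and /o/ (V5): /sk/ is a licit onset in full, so it all attaches to the next syllable.
Putting it together: vwisf.swow.vo.wa.sko.
The second /w/ is in the onset of syllable 2 (/swow/).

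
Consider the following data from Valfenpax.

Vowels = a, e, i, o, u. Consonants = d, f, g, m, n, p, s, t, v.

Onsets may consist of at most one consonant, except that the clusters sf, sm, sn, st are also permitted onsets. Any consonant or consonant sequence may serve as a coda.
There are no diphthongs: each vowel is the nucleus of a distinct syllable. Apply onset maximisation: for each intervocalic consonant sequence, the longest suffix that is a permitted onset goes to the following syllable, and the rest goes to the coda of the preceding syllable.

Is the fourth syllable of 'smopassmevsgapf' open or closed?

closed

Vowels present: o, a, e, a; each is a nucleus, giving 4 syllables.
Between /o/ (V1) and /a/ (V2): /p/ → onset of the next syllable (single consonants are always licit onsets).
Between /a/ (V2) and /e/ (V3): /ssm/; trying suffixes from longest down, /sm/ is the first permitted one, so coda /s/ | onset /sm/.
Between /e/ (V3) and /a/ (V4): /vsg/ — longest licit onset from the right is /g/, leaving /vs/ as coda.
Putting it together: smo.pas.smevs.gapf.
Syllable 4 is /gapf/ with coda /pf/, so it is closed.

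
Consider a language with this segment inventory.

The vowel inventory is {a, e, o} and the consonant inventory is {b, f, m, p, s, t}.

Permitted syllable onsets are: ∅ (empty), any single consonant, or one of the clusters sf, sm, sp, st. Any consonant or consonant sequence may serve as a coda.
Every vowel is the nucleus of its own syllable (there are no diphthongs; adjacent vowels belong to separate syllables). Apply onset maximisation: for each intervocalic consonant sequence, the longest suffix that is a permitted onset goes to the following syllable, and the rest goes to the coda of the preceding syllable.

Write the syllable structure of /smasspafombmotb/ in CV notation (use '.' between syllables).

CCVC.CCV.CVCC.CVCC

The vowels are a, a, o, o — 4 nuclei, so 4 syllables.
V1 /a/ – V2 /a/: /ssp/; trying suffixes from longest down, /sp/ is the first permitted one, so coda /s/ | onset /sp/.
V2 /a/ – V3 /o/: /f/ is a single consonant, so it becomes the next onset.
V3 /o/ – V4 /o/: /mbm/ — longest licit onset from the right is /m/, leaving /mb/ as coda.
So the parse is smas.spa.fomb.motb.
Mapping each syllable to C/V: /smas/ → CCVC, /spa/ → CCV, /fomb/ → CVCC, /motb/ → CVCC.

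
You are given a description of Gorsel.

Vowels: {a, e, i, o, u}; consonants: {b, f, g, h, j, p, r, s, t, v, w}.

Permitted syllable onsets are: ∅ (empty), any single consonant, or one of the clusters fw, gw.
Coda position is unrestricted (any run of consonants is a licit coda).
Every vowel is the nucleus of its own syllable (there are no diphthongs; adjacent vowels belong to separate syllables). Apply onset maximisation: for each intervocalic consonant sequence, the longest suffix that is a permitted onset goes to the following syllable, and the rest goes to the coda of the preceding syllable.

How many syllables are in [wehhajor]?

3

The vowels are e, a, o — 3 nuclei, so 3 syllables.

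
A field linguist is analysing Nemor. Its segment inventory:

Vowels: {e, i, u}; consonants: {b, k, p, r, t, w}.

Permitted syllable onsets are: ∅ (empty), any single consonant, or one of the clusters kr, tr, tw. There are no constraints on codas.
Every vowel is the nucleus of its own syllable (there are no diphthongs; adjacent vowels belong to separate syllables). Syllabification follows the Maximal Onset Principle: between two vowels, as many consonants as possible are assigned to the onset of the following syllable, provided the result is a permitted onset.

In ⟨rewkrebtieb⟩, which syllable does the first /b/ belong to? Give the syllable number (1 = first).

2

Vowels present: e, e, i, e; each is a nucleus, giving 4 syllables.
V1 /e/ – V2 /e/: /wkr/; trying suffixes from longest down, /kr/ is the first permitted one, so coda /w/ | onset /kr/.
V2 /e/ – V3 /i/: /bt/; trying suffixes from longest down, /t/ is the first permitted one, so coda /b/ | onset /t/.
V3 /i/ – V4 /e/: nothing intervenes; syllable break is V.V.
Result: rew.kreb.ti.eb.
The first /b/ is in the coda of syllable 2 (/kreb/).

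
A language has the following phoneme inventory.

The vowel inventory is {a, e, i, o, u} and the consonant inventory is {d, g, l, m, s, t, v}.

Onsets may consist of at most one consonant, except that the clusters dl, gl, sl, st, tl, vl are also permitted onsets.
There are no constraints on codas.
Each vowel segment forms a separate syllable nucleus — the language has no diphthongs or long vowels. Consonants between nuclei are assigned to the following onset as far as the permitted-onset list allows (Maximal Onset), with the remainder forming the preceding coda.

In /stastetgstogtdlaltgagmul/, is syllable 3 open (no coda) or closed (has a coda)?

closed

Vowels present: a, e, o, a, a, u; each is a nucleus, giving 6 syllables.
/a…e/ gap (V1→V2): /st/ is a licit onset in full, so it all attaches to the next syllable.
/e…o/ gap (V2→V3): /tgst/ splits as /tg/ + /st/ (/st/ is the longest suffix that is a licit onset).
/o…a/ gap (V3→V4): /gtdl/; trying suffixes from longest down, /dl/ is the first permitted one, so coda /gt/ | onset /dl/.
/a…a/ gap (V4→V5): /ltg/ — longest licit onset from the right is /g/, leaving /lt/ as coda.
/a…u/ gap (V5→V6): cluster /gm/ — the longest permitted-onset suffix is /m/; onset = /m/, preceding coda = /g/.
Putting it together: sta.stetg.stogt.dlalt.gag.mul.
Syllable 3 is /stogt/ with coda /gt/, so it is closed.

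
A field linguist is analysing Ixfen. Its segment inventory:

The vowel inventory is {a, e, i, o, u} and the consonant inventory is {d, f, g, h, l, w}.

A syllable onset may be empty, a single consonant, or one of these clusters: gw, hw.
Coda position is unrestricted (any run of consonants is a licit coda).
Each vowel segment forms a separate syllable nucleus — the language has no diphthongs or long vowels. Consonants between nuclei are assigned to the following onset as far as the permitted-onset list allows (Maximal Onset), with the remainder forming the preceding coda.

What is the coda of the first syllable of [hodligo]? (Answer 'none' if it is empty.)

d

The vowels are o, i, o — 3 nuclei, so 3 syllables.
Between /o/ (V1) and /i/ (V2): cluster /dl/ — the longest permitted-onset suffix is /l/; onset = /l/, preceding coda = /d/.
Between /i/ (V2) and /o/ (V3): /g/ → onset of the next syllable (single consonants are always licit onsets).
Syllabification: hod.li.go.
Syllable 1 is /hod/: onset /h/, nucleus /o/, coda /d/.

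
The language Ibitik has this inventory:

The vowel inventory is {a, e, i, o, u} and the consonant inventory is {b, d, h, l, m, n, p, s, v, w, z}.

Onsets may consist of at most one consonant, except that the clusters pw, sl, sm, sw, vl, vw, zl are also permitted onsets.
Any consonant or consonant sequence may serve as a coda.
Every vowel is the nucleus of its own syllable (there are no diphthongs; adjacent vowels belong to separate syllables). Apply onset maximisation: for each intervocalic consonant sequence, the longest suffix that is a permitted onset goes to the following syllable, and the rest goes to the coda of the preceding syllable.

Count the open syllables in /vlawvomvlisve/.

The vowels are a, o, i, e — 4 nuclei, so 4 syllables.
V1 /a/ – V2 /o/: /wv/ splits as /w/ + /v/ (/v/ is the longest suffix that is a licit onset).
V2 /o/ – V3 /i/: /mvl/ — longest licit onset from the right is /vl/, leaving /m/ as coda.
V3 /i/ – V4 /e/: /sv/; trying suffixes from longest down, /v/ is the first permitted one, so coda /s/ | onset /v/.
So the parse is vlaw.vom.vlis.ve.
Classifying each syllable: /vlaw/ (closed), /vom/ (closed), /vlis/ (closed), /ve/ (open).
Open syllables: 1.

1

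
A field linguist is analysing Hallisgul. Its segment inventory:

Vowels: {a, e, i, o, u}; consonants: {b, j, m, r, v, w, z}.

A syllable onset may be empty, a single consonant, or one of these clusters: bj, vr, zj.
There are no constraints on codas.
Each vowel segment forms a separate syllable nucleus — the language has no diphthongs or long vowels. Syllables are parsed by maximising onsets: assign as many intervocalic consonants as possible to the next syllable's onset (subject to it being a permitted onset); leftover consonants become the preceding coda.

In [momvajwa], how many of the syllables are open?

Vowels present: o, a, a; each is a nucleus, giving 3 syllables.
V1 /o/ – V2 /a/: /mv/; trying suffixes from longest down, /v/ is the first permitted one, so coda /m/ | onset /v/.
V2 /a/ – V3 /a/: cluster /jw/ — the longest permitted-onset suffix is /w/; onset = /w/, preceding coda = /j/.
So the parse is mom.vaj.wa.
Classifying each syllable: /mom/ (closed), /vaj/ (closed), /wa/ (open).
Open syllables: 1.

1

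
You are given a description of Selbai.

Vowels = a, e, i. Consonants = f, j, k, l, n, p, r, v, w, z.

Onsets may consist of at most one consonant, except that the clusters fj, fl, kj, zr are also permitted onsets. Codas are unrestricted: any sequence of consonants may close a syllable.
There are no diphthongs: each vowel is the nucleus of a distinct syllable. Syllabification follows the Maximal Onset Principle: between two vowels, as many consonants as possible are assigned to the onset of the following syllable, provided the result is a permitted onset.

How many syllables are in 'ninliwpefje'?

Vowels present: i, i, e, e; each is a nucleus, giving 4 syllables.

4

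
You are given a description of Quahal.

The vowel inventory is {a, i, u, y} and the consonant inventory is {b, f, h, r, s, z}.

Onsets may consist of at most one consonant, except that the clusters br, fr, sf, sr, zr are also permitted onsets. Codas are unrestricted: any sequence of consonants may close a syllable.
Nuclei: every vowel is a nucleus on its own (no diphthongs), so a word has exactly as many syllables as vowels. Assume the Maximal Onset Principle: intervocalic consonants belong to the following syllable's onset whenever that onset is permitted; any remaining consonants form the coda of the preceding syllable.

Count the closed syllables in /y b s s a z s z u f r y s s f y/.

3

The vowels are y, a, u, y, y — 5 nuclei, so 5 syllables.
V1 /y/ – V2 /a/: /bss/ — longest licit onset from the right is /s/, leaving /bs/ as coda.
V2 /a/ – V3 /u/: /zsz/ splits as /zs/ + /z/ (/z/ is the longest suffix that is a licit onset).
V3 /u/ – V4 /y/: /fr/ — entire cluster is a permitted onset → onset /fr/, coda ∅.
V4 /y/ – V5 /y/: /ssf/ — longest licit onset from the right is /sf/, leaving /s/ as coda.
Putting it together: ybs.sazs.zu.frys.sfy.
Classifying each syllable: /ybs/ (closed), /sazs/ (closed), /zu/ (open), /frys/ (closed), /sfy/ (open).
Closed syllables: 3.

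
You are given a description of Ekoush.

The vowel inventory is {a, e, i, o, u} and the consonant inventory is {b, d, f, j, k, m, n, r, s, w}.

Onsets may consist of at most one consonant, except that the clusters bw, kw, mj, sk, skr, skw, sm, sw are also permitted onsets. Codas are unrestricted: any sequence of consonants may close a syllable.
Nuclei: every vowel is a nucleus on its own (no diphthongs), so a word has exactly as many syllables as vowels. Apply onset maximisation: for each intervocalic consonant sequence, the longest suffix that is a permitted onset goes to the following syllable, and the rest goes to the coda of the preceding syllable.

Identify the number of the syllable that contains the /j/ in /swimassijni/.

3

The vowels are i, a, i, i — 4 nuclei, so 4 syllables.
Between /i/ (V1) and /a/ (V2): /m/ is a single consonant, so it becomes the next onset.
Between /a/ (V2) and /i/ (V3): /ss/ splits as /s/ + /s/ (/s/ is the longest suffix that is a licit onset).
Between /i/ (V3) and /i/ (V4): /jn/; trying suffixes from longest down, /n/ is the first permitted one, so coda /j/ | onset /n/.
Result: swi.mas.sij.ni.
The /j/ is in the coda of syllable 3 (/sij/).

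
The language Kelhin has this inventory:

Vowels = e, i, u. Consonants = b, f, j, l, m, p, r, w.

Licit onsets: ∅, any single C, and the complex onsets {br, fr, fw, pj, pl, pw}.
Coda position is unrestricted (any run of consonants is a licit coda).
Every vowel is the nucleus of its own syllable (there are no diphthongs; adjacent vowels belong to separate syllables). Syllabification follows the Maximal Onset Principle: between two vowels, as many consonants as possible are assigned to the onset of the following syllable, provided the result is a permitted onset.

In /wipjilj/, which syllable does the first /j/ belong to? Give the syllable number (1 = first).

2

Nuclei (vowels): i, i → 2 syllables.
Between /i/ (V1) and /i/ (V2): /pj/ — entire cluster is a permitted onset → onset /pj/, coda ∅.
Putting it together: wi.pjilj.
The first /j/ is in the onset of syllable 2 (/pjilj/).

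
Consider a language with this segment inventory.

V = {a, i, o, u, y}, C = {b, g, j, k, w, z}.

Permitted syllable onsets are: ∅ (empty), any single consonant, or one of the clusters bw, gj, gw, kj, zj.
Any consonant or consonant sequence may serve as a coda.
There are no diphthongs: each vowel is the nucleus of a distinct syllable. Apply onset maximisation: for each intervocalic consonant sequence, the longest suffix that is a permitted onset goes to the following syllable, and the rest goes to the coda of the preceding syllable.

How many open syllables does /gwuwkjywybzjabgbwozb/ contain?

Vowels present: u, y, y, a, o; each is a nucleus, giving 5 syllables.
/u…y/ gap (V1→V2): cluster /wkj/ — the longest permitted-onset suffix is /kj/; onset = /kj/, preceding coda = /w/.
/y…y/ gap (V2→V3): just /w/ — single C goes to the following onset.
/y…a/ gap (V3→V4): /bzj/ — longest licit onset from the right is /zj/, leaving /b/ as coda.
/a…o/ gap (V4→V5): cluster /bgbw/ — the longest permitted-onset suffix is /bw/; onset = /bw/, preceding coda = /bg/.
Result: gwuw.kjy.wyb.zjabg.bwozb.
Classifying each syllable: /gwuw/ (closed), /kjy/ (open), /wyb/ (closed), /zjabg/ (closed), /bwozb/ (closed).
Open syllables: 1.

1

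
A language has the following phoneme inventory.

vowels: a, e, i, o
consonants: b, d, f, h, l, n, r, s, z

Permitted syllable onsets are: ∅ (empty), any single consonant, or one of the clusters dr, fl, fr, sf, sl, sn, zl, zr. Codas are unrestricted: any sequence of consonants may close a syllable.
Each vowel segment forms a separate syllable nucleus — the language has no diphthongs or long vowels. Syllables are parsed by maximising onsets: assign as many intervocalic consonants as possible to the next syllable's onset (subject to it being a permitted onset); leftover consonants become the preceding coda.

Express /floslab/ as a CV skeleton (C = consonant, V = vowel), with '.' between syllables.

CCV.CCVC

The vowels are o, a — 2 nuclei, so 2 syllables.
Between /o/ (V1) and /a/ (V2): /sl/ is a licit onset in full, so it all attaches to the next syllable.
Syllabification: flo.slab.
Mapping each syllable to C/V: /flo/ → CCV, /slab/ → CCVC.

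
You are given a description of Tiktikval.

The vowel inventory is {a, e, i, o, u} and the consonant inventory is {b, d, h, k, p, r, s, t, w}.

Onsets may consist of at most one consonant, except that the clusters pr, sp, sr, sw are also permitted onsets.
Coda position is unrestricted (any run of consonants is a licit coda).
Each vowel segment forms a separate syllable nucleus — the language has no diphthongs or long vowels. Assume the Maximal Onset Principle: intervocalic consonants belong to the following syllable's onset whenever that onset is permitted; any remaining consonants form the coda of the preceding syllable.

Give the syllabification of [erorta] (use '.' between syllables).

e.ror.ta

Vowels present: e, o, a; each is a nucleus, giving 3 syllables.
V1 /e/ – V2 /o/: /r/ is a single consonant, so it becomes the next onset.
V2 /o/ – V3 /a/: cluster /rt/ — the longest permitted-onset suffix is /t/; onset = /t/, preceding coda = /r/.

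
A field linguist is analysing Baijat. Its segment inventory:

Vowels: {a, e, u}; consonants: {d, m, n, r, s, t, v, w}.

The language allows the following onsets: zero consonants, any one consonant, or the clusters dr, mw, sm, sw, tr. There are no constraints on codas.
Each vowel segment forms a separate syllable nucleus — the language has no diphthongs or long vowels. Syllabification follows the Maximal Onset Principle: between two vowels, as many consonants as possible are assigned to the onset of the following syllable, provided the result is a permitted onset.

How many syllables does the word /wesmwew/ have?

2

Nuclei (vowels): e, e → 2 syllables.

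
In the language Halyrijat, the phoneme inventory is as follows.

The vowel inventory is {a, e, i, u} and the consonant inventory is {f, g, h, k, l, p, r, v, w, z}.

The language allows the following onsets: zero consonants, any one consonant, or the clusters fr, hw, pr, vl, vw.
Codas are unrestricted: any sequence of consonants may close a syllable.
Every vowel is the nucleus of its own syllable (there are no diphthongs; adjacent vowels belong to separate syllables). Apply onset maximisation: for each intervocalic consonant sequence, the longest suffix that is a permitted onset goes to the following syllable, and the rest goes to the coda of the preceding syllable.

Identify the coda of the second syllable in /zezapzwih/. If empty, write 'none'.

The vowels are e, a, i — 3 nuclei, so 3 syllables.
/e…a/ gap (V1→V2): just /z/ — single C goes to the following onset.
/a…i/ gap (V2→V3): /pzw/ splits as /pz/ + /w/ (/w/ is the longest suffix that is a licit onset).
Result: ze.zapz.wih.
Syllable 2 is /zapz/: onset /z/, nucleus /a/, coda /pz/.

pz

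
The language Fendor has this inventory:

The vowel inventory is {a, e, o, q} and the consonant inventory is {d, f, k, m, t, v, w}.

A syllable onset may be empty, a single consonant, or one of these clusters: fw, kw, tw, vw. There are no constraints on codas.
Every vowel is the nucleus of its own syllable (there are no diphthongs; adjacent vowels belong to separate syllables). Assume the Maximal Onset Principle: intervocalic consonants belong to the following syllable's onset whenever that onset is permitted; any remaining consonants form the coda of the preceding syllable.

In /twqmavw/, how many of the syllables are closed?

1

Nuclei (vowels): q, a → 2 syllables.
σ1/σ2 boundary: just /m/ — single C goes to the following onset.
Syllabification: twq.mavw.
Classifying each syllable: /twq/ (open), /mavw/ (closed).
Closed syllables: 1.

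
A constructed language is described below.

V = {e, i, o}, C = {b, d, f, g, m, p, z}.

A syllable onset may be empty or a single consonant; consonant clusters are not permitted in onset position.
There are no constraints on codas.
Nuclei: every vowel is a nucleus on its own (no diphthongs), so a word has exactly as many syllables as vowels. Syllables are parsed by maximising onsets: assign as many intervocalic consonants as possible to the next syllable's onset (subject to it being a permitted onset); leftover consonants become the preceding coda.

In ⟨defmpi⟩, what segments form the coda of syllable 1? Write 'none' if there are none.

fm

The vowels are e, i — 2 nuclei, so 2 syllables.
V1 /e/ – V2 /i/: /fmp/ — longest licit onset from the right is /p/, leaving /fm/ as coda.
Syllabification: defm.pi.
Syllable 1 is /defm/: onset /d/, nucleus /e/, coda /fm/.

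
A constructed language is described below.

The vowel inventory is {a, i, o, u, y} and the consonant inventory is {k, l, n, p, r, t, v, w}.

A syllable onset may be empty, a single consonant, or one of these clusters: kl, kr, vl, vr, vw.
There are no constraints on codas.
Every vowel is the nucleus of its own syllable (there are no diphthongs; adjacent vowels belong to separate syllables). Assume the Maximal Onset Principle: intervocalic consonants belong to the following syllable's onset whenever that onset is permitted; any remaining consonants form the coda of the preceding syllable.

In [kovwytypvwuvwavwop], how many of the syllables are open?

4

Vowels present: o, y, y, u, a, o; each is a nucleus, giving 6 syllables.
σ1/σ2 boundary: /vw/ is a licit onset in full, so it all attaches to the next syllable.
σ2/σ3 boundary: just /t/ — single C goes to the following onset.
σ3/σ4 boundary: /pvw/ — longest licit onset from the right is /vw/, leaving /p/ as coda.
σ4/σ5 boundary: cluster /vw/ — /vw/ is itself a permitted onset, so the whole cluster goes right; preceding coda = ∅.
σ5/σ6 boundary: /vw/ is a licit onset in full, so it all attaches to the next syllable.
Result: ko.vwy.typ.vwu.vwa.vwop.
Classifying each syllable: /ko/ (open), /vwy/ (open), /typ/ (closed), /vwu/ (open), /vwa/ (open), /vwop/ (closed).
Open syllables: 4.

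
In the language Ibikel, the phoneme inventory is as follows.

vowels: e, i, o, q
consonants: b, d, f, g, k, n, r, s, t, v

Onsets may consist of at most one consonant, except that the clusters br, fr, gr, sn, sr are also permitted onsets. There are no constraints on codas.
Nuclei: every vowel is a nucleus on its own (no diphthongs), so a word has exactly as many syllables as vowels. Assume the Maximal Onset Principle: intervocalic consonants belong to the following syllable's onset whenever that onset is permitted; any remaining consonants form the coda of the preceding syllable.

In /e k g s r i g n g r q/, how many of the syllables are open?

1

Nuclei (vowels): e, i, q → 3 syllables.
Between /e/ (V1) and /i/ (V2): /kgsr/ splits as /kg/ + /sr/ (/sr/ is the longest suffix that is a licit onset).
Between /i/ (V2) and /q/ (V3): /gngr/ — longest licit onset from the right is /gr/, leaving /gn/ as coda.
Result: ekg.srign.grq.
Classifying each syllable: /ekg/ (closed), /srign/ (closed), /grq/ (open).
Open syllables: 1.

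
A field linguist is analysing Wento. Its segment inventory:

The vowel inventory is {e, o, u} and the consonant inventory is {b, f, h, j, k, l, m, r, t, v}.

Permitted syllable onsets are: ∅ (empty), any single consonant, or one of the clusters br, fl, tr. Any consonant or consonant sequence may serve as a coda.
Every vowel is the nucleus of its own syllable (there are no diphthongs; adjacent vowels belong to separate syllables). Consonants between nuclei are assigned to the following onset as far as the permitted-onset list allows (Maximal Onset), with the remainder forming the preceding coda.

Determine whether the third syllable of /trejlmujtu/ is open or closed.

Vowels present: e, u, u; each is a nucleus, giving 3 syllables.
σ1/σ2 boundary: /jlm/ — longest licit onset from the right is /m/, leaving /jl/ as coda.
σ2/σ3 boundary: /jt/ — longest licit onset from the right is /t/, leaving /j/ as coda.
Syllabification: trejl.muj.tu.
Syllable 3 is /tu/; it ends in its nucleus with no coda, so it is open.

open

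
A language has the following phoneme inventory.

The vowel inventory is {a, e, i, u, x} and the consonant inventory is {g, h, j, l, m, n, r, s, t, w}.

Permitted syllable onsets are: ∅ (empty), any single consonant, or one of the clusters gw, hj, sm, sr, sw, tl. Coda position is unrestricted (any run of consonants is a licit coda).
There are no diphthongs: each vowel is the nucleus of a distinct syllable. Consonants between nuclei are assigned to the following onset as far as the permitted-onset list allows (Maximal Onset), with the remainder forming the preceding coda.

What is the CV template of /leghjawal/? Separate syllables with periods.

CVC.CCV.CVC

Vowels present: e, a, a; each is a nucleus, giving 3 syllables.
V1 /e/ – V2 /a/: /ghj/ splits as /g/ + /hj/ (/hj/ is the longest suffix that is a licit onset).
V2 /a/ – V3 /a/: just /w/ — single C goes to the following onset.
Syllabification: leg.hja.wal.
Mapping each syllable to C/V: /leg/ → CVC, /hja/ → CCV, /wal/ → CVC.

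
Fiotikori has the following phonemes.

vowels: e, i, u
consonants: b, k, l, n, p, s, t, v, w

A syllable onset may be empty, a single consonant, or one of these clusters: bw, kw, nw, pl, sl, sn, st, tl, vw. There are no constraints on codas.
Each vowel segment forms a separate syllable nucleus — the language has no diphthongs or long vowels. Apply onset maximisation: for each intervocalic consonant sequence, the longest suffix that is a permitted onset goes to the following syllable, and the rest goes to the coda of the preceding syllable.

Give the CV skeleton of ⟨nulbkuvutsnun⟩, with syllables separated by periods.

CVCC.CV.CVC.CCVC

Nuclei (vowels): u, u, u, u → 4 syllables.
/u…u/ gap (V1→V2): /lbk/ — longest licit onset from the right is /k/, leaving /lb/ as coda.
/u…u/ gap (V2→V3): /v/ is a single consonant, so it becomes the next onset.
/u…u/ gap (V3→V4): /tsn/ splits as /t/ + /sn/ (/sn/ is the longest suffix that is a licit onset).
Putting it together: nulb.ku.vut.snun.
Mapping each syllable to C/V: /nulb/ → CVCC, /ku/ → CV, /vut/ → CVC, /snun/ → CCVC.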